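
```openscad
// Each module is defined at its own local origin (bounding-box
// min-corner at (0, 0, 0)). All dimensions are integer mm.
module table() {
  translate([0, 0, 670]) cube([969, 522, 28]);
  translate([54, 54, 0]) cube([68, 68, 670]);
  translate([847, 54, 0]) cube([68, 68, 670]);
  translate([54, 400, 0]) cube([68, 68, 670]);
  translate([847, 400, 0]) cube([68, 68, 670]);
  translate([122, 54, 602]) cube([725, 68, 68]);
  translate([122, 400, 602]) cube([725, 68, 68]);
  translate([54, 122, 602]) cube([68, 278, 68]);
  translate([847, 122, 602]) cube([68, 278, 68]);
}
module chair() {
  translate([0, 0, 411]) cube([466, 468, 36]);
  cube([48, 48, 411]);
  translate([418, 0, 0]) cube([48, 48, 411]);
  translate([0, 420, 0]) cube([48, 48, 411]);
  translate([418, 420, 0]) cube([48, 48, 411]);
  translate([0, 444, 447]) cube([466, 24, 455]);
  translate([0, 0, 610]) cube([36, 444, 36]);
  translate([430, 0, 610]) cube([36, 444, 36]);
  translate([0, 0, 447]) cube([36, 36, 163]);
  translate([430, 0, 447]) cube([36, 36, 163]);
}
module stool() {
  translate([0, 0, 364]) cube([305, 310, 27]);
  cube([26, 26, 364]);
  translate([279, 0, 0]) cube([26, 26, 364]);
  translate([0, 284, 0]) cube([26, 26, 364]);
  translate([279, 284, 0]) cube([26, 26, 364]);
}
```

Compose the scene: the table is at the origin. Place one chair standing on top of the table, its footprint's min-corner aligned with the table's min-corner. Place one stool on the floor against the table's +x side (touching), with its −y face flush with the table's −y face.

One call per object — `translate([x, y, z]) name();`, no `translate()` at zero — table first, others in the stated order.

table();
translate([0, 0, 698]) chair();
translate([969, 0, 0]) stool();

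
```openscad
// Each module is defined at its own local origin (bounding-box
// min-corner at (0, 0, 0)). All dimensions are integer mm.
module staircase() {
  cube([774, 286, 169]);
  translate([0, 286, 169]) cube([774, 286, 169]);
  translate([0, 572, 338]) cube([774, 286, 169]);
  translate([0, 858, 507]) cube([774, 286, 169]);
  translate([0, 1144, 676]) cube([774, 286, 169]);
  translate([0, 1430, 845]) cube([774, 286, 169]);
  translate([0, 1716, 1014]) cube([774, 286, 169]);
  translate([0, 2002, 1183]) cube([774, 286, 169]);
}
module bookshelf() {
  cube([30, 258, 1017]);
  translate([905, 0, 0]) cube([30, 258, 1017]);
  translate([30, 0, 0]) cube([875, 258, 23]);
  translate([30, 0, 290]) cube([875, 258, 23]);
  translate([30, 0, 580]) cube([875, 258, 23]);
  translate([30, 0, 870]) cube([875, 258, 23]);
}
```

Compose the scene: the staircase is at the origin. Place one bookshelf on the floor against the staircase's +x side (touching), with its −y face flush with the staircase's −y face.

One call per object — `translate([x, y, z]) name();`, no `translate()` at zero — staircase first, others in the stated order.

staircase();
translate([774, 0, 0]) bookshelf();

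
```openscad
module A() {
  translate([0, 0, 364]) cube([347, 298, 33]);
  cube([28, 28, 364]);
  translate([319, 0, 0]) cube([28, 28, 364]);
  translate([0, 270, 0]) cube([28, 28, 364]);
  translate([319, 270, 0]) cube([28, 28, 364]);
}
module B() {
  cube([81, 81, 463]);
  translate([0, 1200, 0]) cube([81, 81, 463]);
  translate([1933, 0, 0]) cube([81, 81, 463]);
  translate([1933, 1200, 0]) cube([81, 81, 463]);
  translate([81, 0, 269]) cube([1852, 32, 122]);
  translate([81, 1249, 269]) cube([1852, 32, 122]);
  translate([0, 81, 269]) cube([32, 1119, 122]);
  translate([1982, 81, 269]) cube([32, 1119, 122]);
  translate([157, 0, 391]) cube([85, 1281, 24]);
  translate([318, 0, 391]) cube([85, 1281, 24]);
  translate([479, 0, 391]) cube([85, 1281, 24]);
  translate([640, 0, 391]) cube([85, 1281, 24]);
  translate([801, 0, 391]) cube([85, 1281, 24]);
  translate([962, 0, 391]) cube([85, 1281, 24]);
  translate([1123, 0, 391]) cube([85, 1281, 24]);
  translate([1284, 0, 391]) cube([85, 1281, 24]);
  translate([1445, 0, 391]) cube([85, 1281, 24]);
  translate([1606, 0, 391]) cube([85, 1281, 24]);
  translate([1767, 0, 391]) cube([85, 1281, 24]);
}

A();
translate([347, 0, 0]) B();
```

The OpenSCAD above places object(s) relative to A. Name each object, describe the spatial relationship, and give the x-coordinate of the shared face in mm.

A is a stool. B is a bed frame. The bed frame is against the stool's +x side, with their −y faces flush. The x-coordinate of the shared face is 347 mm.

The stool's +x face and the bed frame's −x face are both at x = 347 mm.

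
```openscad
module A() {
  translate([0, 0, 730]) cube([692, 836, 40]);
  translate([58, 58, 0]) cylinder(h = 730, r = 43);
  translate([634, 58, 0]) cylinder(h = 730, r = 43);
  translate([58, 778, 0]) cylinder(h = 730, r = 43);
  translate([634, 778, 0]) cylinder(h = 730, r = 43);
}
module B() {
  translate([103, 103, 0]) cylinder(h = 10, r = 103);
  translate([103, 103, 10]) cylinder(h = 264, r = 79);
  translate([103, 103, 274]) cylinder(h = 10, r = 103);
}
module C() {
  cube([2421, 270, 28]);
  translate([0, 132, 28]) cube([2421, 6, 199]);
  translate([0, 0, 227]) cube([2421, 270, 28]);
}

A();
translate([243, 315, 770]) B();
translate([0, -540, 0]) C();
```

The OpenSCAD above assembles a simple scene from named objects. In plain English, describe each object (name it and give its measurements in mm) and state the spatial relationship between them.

A is a rectangular dining table. The top is 692×836×40 mm with its upper surface at z = 770 mm. It stands on four round legs of 86 mm diameter, each leg's bounding box inset 15 mm from the nearest pair of top edges, running from the floor to the underside of the top.

B is a spool: two coaxial disc flanges of radius 103 mm and thickness 10 mm, joined by a core cylinder of radius 79 mm and height 264 mm. The lower flange rests on z = 0 and the three cylinders share a vertical axis.

C is an I-beam lying along x, 2421 mm long. Overall section height 255 mm. Two flanges 270 mm wide (y) and 28 mm thick, one on the floor and one at the top; a web 6 mm thick runs between them, centred on the flange width.

The spool is on top of the table, centred. The I-beam is on the floor beside the table on its −y side.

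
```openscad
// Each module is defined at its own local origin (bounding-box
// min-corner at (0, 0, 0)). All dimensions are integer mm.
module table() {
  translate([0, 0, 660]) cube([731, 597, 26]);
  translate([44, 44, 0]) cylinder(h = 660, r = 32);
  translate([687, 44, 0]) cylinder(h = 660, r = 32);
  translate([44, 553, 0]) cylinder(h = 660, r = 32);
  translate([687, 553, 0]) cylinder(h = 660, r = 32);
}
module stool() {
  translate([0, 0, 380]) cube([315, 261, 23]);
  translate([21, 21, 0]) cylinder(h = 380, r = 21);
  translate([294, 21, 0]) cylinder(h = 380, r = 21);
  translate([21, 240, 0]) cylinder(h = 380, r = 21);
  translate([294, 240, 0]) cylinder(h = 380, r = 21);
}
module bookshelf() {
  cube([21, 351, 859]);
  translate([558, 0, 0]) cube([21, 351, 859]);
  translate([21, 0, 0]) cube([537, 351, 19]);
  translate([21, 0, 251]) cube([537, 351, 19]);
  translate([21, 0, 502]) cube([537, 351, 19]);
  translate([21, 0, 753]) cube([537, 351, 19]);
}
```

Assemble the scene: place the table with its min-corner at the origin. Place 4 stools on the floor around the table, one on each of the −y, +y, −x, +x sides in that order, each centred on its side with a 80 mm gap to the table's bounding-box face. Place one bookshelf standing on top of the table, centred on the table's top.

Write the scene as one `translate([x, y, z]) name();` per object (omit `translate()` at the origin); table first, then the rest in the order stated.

table();
translate([208, -341, 0]) stool();
translate([208, 677, 0]) stool();
translate([-395, 168, 0]) stool();
translate([811, 168, 0]) stool();
translate([76, 123, 686]) bookshelf();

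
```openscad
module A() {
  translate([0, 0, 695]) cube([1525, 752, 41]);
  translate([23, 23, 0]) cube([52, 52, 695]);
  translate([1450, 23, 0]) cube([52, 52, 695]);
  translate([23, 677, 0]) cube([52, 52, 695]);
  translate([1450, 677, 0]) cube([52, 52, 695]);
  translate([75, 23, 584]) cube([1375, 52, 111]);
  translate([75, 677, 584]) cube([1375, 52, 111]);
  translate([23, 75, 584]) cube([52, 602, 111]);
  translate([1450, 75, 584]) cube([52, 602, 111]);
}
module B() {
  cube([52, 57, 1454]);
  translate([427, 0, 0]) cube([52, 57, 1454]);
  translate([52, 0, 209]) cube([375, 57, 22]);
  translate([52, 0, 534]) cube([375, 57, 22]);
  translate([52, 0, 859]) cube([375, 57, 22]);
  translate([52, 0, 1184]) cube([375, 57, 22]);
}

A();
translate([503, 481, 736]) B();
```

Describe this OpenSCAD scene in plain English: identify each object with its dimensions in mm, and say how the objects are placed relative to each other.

A is a table with a 1525×752 mm rectangular top, 41 mm thick, top surface at z = 736 mm, supported by four 52×52 mm square legs, each inset 23 mm from the nearest pair of top edges, running from the floor. Four apron rails, 52 mm thick and 111 mm tall, run between adjacent legs with their top edges flush with the underside of the top and their outer faces flush with the legs' outer faces.

B is a straight ladder. Two 52×57 mm vertical rails, 1454 mm tall, stand 479 mm apart (outside-to-outside) with their front faces coplanar on the −y side. 4 rungs, each 57 mm deep and 22 mm tall, span between the inner faces of the rails, front faces flush with the rails. The lowest rung's underside is at z = 209 mm and rungs are spaced 325 mm apart (underside to underside).

The ladder is on top of the table.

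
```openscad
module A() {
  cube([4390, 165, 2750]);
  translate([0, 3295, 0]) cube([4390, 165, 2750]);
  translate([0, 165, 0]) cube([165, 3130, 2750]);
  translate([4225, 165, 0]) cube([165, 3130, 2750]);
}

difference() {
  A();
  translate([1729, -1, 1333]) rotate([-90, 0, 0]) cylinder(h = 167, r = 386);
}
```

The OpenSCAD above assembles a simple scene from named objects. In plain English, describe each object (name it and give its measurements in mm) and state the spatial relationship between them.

A is the wall frame of a small rectangular building: four walls, each 2750 mm tall and 165 mm thick, enclosing a footprint 4390 mm (x) by 3460 mm (y) outside-to-outside, with no floor or roof. The front and back walls (the −y and +y sides) span the full width; the two side walls fit between them.

The house frame has a circular hole of radius 386 mm through its front wall, centred at (x = 1729, z = 1333).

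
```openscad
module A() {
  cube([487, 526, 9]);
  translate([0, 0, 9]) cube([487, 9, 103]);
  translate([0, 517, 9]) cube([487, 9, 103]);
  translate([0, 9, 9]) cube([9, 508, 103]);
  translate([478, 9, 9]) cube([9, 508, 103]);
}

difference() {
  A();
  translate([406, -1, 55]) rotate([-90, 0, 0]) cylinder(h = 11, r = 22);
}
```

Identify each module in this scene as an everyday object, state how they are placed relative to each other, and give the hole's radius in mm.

A is an open box. The open box has a circular hole through its front wall. The hole's radius is 22 mm.

The subtracted cylinder has r = 22 mm.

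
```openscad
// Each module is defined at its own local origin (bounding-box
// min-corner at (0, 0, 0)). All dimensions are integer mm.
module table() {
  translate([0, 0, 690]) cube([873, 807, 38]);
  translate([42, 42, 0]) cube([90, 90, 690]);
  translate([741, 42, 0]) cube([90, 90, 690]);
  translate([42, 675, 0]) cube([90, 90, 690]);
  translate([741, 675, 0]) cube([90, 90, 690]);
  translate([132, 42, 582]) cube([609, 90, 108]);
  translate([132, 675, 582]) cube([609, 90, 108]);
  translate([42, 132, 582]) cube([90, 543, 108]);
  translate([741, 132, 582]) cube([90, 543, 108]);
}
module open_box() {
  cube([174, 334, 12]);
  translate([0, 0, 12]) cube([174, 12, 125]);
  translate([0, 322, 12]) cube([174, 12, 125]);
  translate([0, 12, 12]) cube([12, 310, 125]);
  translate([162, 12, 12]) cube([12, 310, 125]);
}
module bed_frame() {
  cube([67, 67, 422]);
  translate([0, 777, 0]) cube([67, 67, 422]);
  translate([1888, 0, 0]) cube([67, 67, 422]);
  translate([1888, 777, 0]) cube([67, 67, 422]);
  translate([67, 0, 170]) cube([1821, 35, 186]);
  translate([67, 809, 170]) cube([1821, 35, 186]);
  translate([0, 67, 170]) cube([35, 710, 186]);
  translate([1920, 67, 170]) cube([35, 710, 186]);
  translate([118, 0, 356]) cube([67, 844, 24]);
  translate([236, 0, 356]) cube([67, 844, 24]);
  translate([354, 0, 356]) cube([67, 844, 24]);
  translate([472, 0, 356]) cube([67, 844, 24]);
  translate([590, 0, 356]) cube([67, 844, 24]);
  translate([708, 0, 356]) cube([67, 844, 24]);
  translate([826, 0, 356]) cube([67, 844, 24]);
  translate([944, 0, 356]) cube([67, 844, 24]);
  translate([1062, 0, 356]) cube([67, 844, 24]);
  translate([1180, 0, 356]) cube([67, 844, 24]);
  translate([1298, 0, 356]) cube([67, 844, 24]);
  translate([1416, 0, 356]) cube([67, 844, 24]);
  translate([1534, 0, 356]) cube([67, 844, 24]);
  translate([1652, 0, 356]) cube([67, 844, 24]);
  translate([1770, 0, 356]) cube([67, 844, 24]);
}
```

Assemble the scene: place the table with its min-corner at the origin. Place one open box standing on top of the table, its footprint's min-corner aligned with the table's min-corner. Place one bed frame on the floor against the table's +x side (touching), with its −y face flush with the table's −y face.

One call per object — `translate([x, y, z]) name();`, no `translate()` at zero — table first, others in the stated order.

table();
translate([0, 0, 728]) open_box();
translate([873, 0, 0]) bed_frame();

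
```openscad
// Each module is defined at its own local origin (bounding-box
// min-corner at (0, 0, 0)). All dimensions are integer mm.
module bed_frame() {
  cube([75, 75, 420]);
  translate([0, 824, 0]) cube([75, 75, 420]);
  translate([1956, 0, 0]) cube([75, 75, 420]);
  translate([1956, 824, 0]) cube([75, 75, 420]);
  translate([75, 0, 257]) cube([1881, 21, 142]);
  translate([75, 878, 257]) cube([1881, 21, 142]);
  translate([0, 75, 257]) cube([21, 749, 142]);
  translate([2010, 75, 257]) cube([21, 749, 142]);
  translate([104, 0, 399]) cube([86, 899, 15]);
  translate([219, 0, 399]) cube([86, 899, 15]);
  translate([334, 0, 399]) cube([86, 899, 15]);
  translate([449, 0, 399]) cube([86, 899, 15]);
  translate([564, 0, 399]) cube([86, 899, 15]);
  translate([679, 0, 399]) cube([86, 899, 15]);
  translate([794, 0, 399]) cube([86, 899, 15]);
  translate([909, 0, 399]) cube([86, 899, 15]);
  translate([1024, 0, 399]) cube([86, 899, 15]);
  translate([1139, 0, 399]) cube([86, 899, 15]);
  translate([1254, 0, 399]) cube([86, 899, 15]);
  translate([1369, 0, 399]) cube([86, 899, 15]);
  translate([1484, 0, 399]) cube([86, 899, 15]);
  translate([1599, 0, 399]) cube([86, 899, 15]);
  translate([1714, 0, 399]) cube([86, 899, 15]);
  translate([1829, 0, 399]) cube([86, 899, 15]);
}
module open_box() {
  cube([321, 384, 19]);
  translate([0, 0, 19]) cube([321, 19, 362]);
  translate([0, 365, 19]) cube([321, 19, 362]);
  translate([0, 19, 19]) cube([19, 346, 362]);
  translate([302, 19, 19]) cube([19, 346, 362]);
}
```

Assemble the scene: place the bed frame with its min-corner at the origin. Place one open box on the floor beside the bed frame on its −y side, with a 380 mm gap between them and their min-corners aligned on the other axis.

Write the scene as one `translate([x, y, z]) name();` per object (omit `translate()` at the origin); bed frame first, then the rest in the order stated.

bed_frame();
translate([0, -764, 0]) open_box();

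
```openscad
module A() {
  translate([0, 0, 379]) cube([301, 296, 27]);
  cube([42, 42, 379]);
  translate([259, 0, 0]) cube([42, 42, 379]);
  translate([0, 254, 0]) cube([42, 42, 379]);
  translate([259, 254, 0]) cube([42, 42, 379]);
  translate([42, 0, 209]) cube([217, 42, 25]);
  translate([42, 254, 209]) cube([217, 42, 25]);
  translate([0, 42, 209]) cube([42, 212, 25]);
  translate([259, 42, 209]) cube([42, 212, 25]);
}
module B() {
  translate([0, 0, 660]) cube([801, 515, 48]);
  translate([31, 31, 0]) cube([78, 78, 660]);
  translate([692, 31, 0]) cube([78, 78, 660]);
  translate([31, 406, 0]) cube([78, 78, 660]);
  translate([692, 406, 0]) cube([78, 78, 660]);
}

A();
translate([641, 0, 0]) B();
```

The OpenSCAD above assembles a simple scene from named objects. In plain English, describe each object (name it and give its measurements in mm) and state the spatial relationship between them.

A is a four-legged stool. The seat is 301×296 mm, 27 mm thick, top at z = 406 mm. It stands on four square legs, each 42×42 mm in cross-section, from z = 0 to the seat underside, each flush with a corner of the seat. Four stretchers, 42 mm wide and 25 mm tall, connect adjacent legs with their undersides at z = 209 mm, each running between the inner faces of the legs it joins and aligned with the legs' outer faces on the other axis.

B is a table with a 801×515 mm rectangular top, 48 mm thick, top surface at z = 708 mm, supported by four 78×78 mm square legs, each inset 31 mm from the nearest pair of top edges, running from the floor.

The table is on the floor beside the stool on its +x side.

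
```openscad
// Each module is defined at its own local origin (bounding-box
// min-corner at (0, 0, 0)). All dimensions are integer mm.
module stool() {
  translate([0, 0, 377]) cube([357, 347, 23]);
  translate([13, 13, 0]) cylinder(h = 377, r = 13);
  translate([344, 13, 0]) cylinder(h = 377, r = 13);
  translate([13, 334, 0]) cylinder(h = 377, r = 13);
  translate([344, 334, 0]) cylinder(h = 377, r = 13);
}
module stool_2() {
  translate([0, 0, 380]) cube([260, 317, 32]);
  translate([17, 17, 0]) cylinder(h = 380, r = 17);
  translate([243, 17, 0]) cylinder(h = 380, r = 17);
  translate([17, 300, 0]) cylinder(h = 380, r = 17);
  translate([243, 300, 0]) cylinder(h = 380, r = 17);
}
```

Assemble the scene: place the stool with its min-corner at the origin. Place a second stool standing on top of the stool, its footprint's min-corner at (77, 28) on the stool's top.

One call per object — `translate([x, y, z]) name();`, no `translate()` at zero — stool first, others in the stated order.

stool();
translate([77, 28, 400]) stool_2();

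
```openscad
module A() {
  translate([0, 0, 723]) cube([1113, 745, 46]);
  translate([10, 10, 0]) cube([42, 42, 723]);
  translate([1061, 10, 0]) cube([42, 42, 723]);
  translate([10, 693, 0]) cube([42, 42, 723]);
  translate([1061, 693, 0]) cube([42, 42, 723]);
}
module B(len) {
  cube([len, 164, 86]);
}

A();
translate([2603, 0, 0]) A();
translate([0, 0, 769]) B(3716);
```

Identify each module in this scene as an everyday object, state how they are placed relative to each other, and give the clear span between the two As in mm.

A is a table. B is a beam. A beam spans the tops of two tables. The clear span between the two tables is 1490 mm.

Second table starts at x = 2603; first ends at x = 1113; clear span = 2603 − 1113 = 1490 mm.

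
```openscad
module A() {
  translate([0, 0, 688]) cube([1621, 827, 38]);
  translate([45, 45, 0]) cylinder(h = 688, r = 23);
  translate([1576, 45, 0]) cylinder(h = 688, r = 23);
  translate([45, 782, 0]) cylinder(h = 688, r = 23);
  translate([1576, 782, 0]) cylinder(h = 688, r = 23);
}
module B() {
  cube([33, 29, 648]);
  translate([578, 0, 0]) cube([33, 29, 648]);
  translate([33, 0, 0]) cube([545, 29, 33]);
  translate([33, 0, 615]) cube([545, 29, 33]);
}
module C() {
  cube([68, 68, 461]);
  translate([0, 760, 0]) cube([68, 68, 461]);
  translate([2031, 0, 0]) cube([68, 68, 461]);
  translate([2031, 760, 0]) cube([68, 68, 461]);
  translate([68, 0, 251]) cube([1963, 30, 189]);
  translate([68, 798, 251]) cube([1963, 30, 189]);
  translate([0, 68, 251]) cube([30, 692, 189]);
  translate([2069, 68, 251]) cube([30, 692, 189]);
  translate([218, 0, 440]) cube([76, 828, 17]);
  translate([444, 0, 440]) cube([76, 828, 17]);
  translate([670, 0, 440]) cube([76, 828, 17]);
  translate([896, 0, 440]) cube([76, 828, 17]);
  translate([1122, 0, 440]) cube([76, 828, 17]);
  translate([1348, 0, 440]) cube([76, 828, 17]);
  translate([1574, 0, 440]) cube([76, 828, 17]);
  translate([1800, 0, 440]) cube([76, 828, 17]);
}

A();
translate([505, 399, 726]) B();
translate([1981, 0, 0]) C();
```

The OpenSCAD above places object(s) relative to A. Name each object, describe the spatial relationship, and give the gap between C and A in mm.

A is a table. B is a picture frame. C is a bed frame. The picture frame is on top of the table, centred. The bed frame is on the floor beside the table on its +x side. The gap between the bed frame and the table is 360 mm.

The bed frame's nearest face is 360 mm from the table's +x face.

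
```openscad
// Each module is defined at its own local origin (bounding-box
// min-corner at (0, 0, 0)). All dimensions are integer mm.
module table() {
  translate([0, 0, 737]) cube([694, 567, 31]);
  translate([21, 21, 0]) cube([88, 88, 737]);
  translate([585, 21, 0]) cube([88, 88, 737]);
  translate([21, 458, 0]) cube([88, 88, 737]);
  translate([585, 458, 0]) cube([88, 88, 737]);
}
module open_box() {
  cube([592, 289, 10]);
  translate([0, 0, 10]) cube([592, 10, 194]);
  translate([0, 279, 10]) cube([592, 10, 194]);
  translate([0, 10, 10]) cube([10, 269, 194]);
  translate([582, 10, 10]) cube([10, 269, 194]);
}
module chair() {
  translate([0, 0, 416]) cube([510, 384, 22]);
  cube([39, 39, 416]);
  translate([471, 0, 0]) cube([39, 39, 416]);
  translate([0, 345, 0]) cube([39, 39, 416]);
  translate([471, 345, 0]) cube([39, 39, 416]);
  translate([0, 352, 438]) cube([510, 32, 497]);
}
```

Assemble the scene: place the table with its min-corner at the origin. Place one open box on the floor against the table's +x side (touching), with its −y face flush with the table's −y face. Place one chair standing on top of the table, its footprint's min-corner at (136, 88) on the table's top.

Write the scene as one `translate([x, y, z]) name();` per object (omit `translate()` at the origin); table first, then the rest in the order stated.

table();
translate([694, 0, 0]) open_box();
translate([136, 88, 768]) chair();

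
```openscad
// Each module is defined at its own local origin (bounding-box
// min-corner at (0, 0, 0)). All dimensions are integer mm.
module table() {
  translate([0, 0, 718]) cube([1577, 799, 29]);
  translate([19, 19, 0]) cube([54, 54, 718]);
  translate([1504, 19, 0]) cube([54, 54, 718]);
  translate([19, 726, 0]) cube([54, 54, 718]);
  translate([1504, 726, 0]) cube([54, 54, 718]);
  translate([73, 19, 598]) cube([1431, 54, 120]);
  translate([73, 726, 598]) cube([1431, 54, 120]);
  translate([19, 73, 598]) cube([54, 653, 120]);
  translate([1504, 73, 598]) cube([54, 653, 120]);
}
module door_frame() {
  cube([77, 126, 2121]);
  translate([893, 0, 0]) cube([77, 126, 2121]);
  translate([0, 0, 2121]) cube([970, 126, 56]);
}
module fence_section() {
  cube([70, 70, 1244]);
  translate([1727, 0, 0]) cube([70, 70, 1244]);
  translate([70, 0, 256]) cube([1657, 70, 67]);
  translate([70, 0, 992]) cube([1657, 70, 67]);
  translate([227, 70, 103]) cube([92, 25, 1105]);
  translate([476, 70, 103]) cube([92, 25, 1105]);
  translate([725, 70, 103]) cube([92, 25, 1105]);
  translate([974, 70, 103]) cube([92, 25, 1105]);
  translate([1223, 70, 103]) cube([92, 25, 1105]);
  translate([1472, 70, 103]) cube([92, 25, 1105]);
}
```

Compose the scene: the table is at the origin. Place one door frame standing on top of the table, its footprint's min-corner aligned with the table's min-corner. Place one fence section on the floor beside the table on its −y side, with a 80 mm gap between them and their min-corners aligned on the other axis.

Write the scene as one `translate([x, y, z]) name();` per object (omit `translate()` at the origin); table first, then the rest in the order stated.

table();
translate([0, 0, 747]) door_frame();
translate([0, -175, 0]) fence_section();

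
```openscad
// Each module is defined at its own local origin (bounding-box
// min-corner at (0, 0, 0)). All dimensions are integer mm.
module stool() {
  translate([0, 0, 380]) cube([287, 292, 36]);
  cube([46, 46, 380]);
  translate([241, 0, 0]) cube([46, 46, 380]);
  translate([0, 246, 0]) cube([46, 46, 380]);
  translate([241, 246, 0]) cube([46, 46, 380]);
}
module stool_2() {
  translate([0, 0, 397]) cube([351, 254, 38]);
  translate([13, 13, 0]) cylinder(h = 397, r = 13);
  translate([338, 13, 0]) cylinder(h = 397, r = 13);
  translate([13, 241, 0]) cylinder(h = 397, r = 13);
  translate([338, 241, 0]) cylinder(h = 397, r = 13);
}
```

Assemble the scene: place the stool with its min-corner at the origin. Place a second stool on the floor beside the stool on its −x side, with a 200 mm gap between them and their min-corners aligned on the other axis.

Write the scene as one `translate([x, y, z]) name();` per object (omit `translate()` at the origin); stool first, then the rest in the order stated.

stool();
translate([-551, 0, 0]) stool_2();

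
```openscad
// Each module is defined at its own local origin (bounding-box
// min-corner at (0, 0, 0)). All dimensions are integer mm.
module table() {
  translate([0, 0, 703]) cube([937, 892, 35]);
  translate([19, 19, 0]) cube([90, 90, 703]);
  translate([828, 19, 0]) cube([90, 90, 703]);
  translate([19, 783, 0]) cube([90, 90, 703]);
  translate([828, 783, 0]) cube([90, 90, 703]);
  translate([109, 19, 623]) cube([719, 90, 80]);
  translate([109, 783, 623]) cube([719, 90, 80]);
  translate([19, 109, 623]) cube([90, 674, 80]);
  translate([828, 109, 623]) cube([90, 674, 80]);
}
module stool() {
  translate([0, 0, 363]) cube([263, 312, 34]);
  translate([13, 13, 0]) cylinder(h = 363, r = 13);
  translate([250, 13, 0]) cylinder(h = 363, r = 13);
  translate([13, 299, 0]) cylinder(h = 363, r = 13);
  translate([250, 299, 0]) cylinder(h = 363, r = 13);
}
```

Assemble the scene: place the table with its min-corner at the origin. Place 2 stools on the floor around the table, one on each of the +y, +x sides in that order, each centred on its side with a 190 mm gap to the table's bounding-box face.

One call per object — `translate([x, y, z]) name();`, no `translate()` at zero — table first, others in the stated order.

table();
translate([337, 1082, 0]) stool();
translate([1127, 290, 0]) stool();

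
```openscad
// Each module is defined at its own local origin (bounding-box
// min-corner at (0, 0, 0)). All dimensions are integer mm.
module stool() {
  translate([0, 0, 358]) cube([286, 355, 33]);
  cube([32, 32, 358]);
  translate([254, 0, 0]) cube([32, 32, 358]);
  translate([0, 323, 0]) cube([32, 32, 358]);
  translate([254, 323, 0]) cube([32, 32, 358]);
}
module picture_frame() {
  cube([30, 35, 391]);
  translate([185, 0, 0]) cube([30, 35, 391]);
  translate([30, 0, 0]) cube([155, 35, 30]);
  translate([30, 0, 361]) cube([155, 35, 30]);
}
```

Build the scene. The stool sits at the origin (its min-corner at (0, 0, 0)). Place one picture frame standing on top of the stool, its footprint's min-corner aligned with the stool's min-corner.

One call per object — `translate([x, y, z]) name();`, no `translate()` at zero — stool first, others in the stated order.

stool();
translate([0, 0, 391]) picture_frame();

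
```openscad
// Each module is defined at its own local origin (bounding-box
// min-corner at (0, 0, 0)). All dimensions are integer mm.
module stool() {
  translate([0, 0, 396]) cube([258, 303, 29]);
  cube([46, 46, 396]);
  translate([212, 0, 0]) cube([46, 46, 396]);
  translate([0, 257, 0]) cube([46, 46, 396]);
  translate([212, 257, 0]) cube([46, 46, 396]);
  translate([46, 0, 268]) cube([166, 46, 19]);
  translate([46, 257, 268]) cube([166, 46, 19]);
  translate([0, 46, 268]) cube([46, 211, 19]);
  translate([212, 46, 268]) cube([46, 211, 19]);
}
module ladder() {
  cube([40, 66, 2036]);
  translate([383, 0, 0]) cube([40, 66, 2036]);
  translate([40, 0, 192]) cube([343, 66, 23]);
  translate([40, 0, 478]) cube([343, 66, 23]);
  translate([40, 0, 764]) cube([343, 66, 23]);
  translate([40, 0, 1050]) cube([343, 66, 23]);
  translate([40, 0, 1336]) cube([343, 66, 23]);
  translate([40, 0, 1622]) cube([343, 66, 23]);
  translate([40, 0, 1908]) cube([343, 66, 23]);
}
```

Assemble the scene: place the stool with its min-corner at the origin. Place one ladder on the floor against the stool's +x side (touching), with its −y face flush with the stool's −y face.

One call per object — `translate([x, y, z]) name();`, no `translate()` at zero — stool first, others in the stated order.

stool();
translate([258, 0, 0]) ladder();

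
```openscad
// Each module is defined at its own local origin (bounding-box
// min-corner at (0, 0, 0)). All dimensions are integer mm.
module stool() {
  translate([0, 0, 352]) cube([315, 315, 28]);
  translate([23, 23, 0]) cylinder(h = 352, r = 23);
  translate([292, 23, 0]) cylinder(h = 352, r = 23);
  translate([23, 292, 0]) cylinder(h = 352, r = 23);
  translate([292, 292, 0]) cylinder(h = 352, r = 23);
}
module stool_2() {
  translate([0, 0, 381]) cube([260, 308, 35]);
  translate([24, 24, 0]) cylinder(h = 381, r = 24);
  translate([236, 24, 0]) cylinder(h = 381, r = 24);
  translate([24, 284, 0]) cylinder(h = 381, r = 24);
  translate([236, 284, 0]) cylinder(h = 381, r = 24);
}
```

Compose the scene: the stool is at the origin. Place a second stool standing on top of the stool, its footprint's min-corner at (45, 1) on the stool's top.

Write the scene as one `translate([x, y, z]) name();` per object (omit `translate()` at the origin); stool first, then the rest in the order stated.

stool();
translate([45, 1, 380]) stool_2();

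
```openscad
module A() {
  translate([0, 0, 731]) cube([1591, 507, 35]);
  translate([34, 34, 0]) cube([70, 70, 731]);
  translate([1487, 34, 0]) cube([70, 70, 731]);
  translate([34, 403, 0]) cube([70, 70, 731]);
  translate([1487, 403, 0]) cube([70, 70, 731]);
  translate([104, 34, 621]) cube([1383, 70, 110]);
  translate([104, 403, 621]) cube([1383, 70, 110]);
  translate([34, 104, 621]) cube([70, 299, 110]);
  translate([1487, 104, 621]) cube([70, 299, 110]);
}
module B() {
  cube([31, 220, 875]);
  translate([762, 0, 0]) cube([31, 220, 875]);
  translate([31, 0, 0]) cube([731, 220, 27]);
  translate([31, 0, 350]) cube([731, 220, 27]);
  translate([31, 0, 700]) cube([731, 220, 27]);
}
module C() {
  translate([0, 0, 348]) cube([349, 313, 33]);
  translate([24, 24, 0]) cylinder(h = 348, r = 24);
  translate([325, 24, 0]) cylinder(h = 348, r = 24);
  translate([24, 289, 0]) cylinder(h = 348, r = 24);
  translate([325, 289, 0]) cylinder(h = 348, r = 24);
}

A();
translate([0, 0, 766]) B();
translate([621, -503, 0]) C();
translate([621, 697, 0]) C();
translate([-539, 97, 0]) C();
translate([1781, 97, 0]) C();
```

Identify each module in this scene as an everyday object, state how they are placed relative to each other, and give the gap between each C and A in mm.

Each stool's nearest face is 190 mm from the table's bounding box.

A is a table. B is a bookshelf. C is a stool. The bookshelf is on top of the table. Four stools sit around the table at the −y, +y, −x, +x sides. The gap between each stool and the table is 190 mm.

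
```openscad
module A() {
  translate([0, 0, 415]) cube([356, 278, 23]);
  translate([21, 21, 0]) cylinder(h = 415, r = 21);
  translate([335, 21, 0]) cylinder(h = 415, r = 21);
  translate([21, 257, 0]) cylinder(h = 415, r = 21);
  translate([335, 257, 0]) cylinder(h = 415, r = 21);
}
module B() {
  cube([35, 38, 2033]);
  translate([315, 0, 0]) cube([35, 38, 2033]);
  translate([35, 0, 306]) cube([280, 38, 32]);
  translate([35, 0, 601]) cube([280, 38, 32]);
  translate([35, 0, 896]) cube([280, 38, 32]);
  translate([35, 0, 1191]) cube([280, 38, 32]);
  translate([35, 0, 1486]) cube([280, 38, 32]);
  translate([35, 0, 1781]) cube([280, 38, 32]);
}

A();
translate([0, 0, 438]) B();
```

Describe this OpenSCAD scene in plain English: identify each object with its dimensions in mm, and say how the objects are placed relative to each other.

A is a simple wooden stool: a rectangular seat 356 mm (x) by 278 mm (y), 23 mm thick, top face at z = 438 mm, on four round legs, each 42 mm in diameter. The legs rest on z = 0, each leg's axis is inset half a diameter from the nearest pair of seat edges (so the leg's bounding box is flush with the corner).

B is a straight ladder. Two 35×38 mm vertical rails, 2033 mm tall, stand 350 mm apart (outside-to-outside) with their front faces coplanar on the −y side. 6 rungs, each 38 mm deep and 32 mm tall, span between the inner faces of the rails, front faces flush with the rails. The lowest rung's underside is at z = 306 mm and rungs are spaced 295 mm apart (underside to underside).

The ladder is on top of the stool.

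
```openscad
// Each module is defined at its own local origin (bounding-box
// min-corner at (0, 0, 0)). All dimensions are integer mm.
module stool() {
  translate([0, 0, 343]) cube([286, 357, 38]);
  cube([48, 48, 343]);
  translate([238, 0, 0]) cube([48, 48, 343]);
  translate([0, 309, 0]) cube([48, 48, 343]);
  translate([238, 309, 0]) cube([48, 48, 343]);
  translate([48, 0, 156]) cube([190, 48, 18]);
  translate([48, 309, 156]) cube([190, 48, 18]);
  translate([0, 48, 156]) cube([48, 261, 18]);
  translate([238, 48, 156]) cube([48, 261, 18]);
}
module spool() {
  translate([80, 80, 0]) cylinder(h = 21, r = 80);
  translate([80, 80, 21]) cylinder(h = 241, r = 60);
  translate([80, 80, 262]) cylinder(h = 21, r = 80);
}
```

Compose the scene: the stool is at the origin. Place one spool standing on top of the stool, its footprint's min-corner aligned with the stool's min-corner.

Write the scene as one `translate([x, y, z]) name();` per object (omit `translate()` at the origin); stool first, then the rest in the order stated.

stool();
translate([0, 0, 381]) spool();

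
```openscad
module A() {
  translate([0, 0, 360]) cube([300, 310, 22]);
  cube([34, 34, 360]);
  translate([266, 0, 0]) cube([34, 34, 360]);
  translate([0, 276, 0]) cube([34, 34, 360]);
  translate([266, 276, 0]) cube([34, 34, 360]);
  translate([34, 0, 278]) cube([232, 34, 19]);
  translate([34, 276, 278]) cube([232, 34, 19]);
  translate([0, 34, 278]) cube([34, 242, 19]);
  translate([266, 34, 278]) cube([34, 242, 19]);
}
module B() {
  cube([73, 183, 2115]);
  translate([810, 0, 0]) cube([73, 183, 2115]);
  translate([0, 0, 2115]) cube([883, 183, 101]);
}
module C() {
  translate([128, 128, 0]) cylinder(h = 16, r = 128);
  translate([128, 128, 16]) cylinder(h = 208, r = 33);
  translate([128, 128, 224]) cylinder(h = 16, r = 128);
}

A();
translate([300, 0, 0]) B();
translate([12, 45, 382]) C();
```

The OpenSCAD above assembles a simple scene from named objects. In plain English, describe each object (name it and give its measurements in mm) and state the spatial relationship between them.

A is a four-legged stool. The seat is 300×310 mm, 22 mm thick, top at z = 382 mm. It stands on four square legs, each 34×34 mm in cross-section, from z = 0 to the seat underside, each flush with a corner of the seat. Four stretchers, 34 mm wide and 19 mm tall, connect adjacent legs with their undersides at z = 278 mm, each running between the inner faces of the legs it joins and aligned with the legs' outer faces on the other axis.

B is a rectangular door frame: two vertical jambs of 73×183 mm section, 2115 mm tall, with a clear opening 737 mm wide between their inner faces. A header 101 mm tall and 183 mm deep lies on top of the jambs and spans the full outside width.

C is a spool: two coaxial disc flanges of radius 128 mm and thickness 16 mm, joined by a core cylinder of radius 33 mm and height 208 mm. The lower flange rests on z = 0 and the three cylinders share a vertical axis.

The door frame is against the stool's +x side, with their −y faces flush. The spool is on top of the stool.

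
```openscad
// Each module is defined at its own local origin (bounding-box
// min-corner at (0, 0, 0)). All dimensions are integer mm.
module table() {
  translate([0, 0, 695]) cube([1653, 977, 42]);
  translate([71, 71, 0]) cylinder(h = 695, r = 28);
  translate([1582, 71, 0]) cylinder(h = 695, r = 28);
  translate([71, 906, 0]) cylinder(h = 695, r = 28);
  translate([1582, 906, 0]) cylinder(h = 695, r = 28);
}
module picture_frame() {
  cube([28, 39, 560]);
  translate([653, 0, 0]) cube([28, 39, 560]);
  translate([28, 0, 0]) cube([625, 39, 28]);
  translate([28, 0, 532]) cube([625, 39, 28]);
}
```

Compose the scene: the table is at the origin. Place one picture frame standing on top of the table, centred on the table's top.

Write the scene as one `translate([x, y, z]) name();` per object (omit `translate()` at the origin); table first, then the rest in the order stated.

table();
translate([486, 469, 737]) picture_frame();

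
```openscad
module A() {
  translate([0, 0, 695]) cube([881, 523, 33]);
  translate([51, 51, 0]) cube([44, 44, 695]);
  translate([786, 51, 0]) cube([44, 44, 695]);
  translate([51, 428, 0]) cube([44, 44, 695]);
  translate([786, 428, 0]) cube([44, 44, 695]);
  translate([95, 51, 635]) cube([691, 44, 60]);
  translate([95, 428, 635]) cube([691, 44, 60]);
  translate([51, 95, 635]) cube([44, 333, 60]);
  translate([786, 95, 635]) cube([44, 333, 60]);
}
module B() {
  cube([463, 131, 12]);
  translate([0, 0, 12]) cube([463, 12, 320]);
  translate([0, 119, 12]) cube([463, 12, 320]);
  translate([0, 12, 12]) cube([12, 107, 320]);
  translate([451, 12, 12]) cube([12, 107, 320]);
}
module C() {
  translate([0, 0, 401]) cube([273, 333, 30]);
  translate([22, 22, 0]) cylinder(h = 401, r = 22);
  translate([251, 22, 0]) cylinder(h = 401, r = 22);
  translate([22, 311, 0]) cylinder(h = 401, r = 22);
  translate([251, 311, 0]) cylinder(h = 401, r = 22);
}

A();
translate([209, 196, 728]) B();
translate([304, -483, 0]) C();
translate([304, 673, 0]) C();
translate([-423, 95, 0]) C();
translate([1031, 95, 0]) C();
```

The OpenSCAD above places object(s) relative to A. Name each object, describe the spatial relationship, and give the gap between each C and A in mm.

Each stool's nearest face is 150 mm from the table's bounding box.

A is a table. B is an open box. C is a stool. The open box is on top of the table, centred. Four stools sit around the table at the −y, +y, −x, +x sides. The gap between each stool and the table is 150 mm.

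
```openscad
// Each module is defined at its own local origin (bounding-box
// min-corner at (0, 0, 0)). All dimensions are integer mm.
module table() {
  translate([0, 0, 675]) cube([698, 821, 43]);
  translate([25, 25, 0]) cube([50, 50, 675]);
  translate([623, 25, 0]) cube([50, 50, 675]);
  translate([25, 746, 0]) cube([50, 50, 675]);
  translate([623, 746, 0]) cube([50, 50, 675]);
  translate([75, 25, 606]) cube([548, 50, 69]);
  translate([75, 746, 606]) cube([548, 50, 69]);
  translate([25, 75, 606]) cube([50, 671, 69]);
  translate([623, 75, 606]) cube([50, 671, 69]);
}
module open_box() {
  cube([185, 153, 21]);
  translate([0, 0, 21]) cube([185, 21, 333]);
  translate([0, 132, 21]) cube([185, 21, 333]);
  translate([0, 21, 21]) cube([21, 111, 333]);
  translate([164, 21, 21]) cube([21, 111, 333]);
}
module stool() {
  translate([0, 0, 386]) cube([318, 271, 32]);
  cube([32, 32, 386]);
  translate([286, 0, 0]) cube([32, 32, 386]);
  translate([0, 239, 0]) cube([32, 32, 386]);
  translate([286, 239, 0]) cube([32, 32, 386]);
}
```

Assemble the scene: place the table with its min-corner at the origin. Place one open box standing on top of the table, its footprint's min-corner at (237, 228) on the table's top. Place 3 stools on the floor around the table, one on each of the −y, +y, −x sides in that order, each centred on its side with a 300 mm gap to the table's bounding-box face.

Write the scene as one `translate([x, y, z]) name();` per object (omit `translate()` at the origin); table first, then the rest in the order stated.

table();
translate([237, 228, 718]) open_box();
translate([190, -571, 0]) stool();
translate([190, 1121, 0]) stool();
translate([-618, 275, 0]) stool();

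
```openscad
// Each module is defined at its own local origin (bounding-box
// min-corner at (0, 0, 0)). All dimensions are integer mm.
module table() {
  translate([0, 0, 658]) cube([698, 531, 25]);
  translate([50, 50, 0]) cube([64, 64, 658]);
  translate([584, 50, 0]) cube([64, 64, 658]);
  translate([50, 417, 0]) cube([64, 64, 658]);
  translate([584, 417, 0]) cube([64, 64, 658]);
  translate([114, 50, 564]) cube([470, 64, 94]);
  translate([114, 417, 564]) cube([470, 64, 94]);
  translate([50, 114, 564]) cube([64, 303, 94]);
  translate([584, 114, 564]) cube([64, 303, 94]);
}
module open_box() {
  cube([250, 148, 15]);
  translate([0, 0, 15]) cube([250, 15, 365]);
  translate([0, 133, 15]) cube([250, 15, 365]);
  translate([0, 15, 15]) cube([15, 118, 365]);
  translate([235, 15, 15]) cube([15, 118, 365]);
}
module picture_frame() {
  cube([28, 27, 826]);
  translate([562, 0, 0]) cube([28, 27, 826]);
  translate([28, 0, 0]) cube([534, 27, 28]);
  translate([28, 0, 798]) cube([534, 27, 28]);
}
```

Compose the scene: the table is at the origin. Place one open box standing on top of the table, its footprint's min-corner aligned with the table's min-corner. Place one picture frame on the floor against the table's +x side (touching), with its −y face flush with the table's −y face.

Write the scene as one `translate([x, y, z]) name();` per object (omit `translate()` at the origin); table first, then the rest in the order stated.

table();
translate([0, 0, 683]) open_box();
translate([698, 0, 0]) picture_frame();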